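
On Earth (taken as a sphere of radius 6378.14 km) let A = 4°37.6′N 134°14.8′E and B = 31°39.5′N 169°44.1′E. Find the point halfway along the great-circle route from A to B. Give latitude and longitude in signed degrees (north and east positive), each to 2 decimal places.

18.98°, 150.55°

Central angle δ = 0.7479 rad. Interpolating on the sphere with fraction f = 0.5:
P = [sin((1−f)δ)·A + sin(fδ)·B] / sin δ = 0.5371·A + 0.5371·B in Cartesian coordinates,
giving P = (-0.8234, 0.4650, 0.3252), i.e. latitude 18.98°, longitude 150.55°.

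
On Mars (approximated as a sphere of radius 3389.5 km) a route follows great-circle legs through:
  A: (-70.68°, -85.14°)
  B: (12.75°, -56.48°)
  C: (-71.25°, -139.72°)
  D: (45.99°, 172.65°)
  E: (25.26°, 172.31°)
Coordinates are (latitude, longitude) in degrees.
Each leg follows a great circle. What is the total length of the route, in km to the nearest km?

19427 km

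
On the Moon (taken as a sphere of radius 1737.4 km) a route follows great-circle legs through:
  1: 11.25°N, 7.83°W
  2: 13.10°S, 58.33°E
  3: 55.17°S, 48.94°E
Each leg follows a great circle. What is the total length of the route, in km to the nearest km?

Leg 1→2: central angle 1.2219 rad, distance 2122.9 km.
Leg 2→3: central angle 0.7453 rad, distance 1294.9 km.
Total: 2122.9 + 1294.9 ≈ 3418 km.

3418 km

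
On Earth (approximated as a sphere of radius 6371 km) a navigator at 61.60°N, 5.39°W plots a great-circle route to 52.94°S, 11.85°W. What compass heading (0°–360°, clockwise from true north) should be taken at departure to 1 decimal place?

Δλ = -6.460° = -0.1127 rad.
y = sin Δλ · cos φ₂ = (-0.1125)(0.6027) = -0.0678
x = cos φ₁ sin φ₂ − sin φ₁ cos φ₂ cos Δλ = (0.4756)(-0.7980) − (0.8796)(0.6027)(0.9937) = -0.9063
θ = atan2(y, x) = -175.72°; adding 360° gives 184.3°.

184.3°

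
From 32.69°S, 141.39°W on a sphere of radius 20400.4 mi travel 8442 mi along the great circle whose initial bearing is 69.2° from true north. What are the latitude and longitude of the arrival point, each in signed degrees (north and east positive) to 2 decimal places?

-21.98°, -117.48°

Angular distance δ = d/R = 8442/20400.4 = 0.41382 rad; initial bearing θ = 1.2078 rad.
sin φ₂ = sin φ₁ cos δ + cos φ₁ sin δ cos θ = (-0.5401)(0.9156) + (0.8416)(0.4021)(0.3551) = -0.3743, so φ₂ = -21.98°.
Δλ = atan2(sin θ sin δ cos φ₁, cos δ − sin φ₁ sin φ₂) = atan2(0.3164, 0.7134) = 23.914°.
λ₂ = -141.390° + 23.914° = -117.48°.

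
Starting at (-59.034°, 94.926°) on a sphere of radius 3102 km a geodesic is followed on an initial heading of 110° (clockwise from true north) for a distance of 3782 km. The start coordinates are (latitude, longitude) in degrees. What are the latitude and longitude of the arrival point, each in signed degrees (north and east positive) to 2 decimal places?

Angular distance δ = d/R = 3782/3102 = 1.21921 rad; initial bearing θ = 1.9199 rad.
sin φ₂ = sin φ₁ cos δ + cos φ₁ sin δ cos θ = (-0.8575)(0.3444) + (0.5145)(0.9388)(-0.3420) = -0.4605, so φ₂ = -27.42°.
Δλ = atan2(sin θ sin δ cos φ₁, cos δ − sin φ₁ sin φ₂) = atan2(0.4539, -0.0505) = 96.347°.
λ₂ = 94.926° + 96.347° = 191.27° → -168.73° after wrapping to (−180°, 180°].

-27.42°, -168.73°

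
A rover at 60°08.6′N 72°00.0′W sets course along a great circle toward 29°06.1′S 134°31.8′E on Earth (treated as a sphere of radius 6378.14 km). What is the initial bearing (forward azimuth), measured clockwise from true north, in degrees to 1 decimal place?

318.2°

Δλ = -153.470° = -2.6786 rad.
y = sin Δλ · cos φ₂ = (-0.4467)(0.8738) = -0.3903
x = cos φ₁ sin φ₂ − sin φ₁ cos φ₂ cos Δλ = (0.4978)(-0.4864) − (0.8673)(0.8738)(-0.8947) = 0.4359
θ = atan2(y, x) = -41.84°; adding 360° gives 318.2°.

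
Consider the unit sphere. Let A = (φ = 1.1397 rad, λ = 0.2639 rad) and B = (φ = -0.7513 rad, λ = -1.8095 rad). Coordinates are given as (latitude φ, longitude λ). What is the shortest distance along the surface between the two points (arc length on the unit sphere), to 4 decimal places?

In radians: φ₁ = 1.1397, φ₂ = -0.7513, Δλ = -118.797° = -2.0734 rad.
Haversine: a = sin²(Δφ/2) + cos φ₁ cos φ₂ sin²(Δλ/2) = 0.6574 + (0.4179)(0.7308)(0.7409) = 0.88362.
Central angle c = 2·arcsin(√a) = 2.44533 rad.
On the unit sphere the arc length equals the central angle: 2.4453.

2.4453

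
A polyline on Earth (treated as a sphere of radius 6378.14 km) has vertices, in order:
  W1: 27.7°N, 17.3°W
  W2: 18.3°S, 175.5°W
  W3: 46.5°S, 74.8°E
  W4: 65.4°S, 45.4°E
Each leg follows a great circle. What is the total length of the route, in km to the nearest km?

30287 km

Leg W1→W2: central angle 2.7557 rad, distance 17576.1 km.
Leg W2→W3: central angle 1.5633 rad, distance 9971.2 km.
Leg W3→W4: central angle 0.4295 rad, distance 2739.3 km.
Total: 17576.1 + 9971.2 + 2739.3 ≈ 30287 km.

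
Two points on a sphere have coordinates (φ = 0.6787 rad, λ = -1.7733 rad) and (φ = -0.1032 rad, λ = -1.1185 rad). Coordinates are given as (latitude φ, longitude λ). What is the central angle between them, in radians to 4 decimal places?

In radians: φ₁ = 0.6787, φ₂ = -0.1032, Δλ = 37.517° = 0.6548 rad.
Haversine: a = sin²(Δφ/2) + cos φ₁ cos φ₂ sin²(Δλ/2) = 0.1452 + (0.7784)(0.9947)(0.1034) = 0.22528.
Central angle c = 2·arcsin(√a) = 0.98910 rad.
So the angular separation is 0.9891 rad.

0.9891 rad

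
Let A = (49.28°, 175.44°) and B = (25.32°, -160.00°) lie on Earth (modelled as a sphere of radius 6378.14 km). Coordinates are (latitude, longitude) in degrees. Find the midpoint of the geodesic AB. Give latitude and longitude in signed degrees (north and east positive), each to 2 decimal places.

37.92°, -170.26°

Central angle δ = 0.5346 rad. Interpolating on the sphere with fraction f = 0.5:
P = [sin((1−f)δ)·A + sin(fδ)·B] / sin δ = 0.5184·A + 0.5184·B in Cartesian coordinates,
giving P = (-0.7775, -0.1334, 0.6146), i.e. latitude 37.92°, longitude -170.26°.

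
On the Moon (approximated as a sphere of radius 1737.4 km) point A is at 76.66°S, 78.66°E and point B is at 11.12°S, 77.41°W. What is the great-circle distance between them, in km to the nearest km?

In radians: φ₁ = -1.3380, φ₂ = -0.1941, Δλ = -156.070° = -2.7239 rad.
cos c = sin φ₁ sin φ₂ + cos φ₁ cos φ₂ cos Δλ = (-0.9730)(-0.1929) + (0.2307)(0.9812)(-0.9140) = -0.01928,
so c = arccos(-0.01928) = 1.59007 rad.
Distance = R·c = 1737.4 × 1.5901 ≈ 2763 km.

2763 km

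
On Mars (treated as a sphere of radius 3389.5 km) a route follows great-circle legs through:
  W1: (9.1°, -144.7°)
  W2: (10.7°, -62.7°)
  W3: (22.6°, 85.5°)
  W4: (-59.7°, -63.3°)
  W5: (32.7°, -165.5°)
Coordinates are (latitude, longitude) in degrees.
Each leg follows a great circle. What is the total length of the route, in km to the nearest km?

28137 km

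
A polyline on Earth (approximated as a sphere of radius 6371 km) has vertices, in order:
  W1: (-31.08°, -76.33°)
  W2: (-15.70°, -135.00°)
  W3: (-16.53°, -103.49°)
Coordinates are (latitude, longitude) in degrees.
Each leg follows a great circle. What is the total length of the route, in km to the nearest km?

9520 km

Leg W1→W2: central angle 0.9662 rad, distance 6155.9 km.
Leg W2→W3: central angle 0.5280 rad, distance 3363.9 km.
Total: 6155.9 + 3363.9 ≈ 9520 km.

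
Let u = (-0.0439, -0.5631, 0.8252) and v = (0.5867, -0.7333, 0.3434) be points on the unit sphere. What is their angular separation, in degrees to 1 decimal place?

47.9°

u·v = 0.6705; |u| = 1.0000, |v| = 0.9999.
cos θ = (u·v)/(|u||v|) = 0.6706, so θ = 47.9°.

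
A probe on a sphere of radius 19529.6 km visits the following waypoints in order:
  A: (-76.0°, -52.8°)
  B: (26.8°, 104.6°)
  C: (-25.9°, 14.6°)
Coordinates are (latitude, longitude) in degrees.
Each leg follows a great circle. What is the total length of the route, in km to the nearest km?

Leg A→B: central angle 2.2612 rad, distance 44160.1 km.
Leg B→C: central angle 1.7690 rad, distance 34548.6 km.
Total: 44160.1 + 34548.6 ≈ 78709 km.

78709 km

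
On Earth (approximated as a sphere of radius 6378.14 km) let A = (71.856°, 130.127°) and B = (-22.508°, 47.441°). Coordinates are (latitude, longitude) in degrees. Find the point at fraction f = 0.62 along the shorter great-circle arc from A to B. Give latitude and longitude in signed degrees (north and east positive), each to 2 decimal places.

16.93°, 60.51°

The central angle between A and B is δ = 1.9041 rad.
With f = 0.62, the slerp weights are sin((1−f)δ)/sin δ = 0.7006 and sin(fδ)/sin δ = 0.9787.
Weighted sum of the unit vectors: (0.7006)·(-0.2007,0.2381,0.9503) + (0.9787)·(0.6248,0.6805,-0.3828) = (0.4709, 0.8328, 0.2911).
Converting back: φ = atan2(z, √(x²+y²)) = 16.93°, λ = atan2(y, x) = 60.51°.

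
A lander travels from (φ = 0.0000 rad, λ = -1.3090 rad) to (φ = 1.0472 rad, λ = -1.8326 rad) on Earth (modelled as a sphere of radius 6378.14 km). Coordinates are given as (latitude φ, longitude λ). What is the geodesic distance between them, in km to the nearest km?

Let φ₁ = 0.0000 rad, φ₂ = 1.0472 rad, and Δλ = -0.5236 rad.
Haversine: a = sin²(Δφ/2) + cos φ₁ cos φ₂ sin²(Δλ/2) = 0.2500 + (1.0000)(0.5000)(0.0670) = 0.28349.
Central angle c = 2·arcsin(√a) = 1.12297 rad.
Distance = R·c = 6378.14 × 1.1230 ≈ 7162 km.

7162 km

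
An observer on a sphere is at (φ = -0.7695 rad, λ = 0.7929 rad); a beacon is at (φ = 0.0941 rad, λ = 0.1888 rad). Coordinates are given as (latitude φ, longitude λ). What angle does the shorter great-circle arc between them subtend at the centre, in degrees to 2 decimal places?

58.46°

With latitudes φ₁ = -44.089°, φ₂ = 5.392° and longitude difference Δλ = -34.612°:
cos c = sin φ₁ sin φ₂ + cos φ₁ cos φ₂ cos Δλ = (-0.6958)(0.0940) + (0.7183)(0.9956)(0.8230) = 0.52315,
so c = arccos(0.52315) = 1.02026 rad.
So the angular separation is 58.46°.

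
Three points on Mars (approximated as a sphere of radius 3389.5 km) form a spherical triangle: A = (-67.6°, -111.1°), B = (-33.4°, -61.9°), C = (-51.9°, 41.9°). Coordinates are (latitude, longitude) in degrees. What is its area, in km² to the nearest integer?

Side lengths (central angles): a = 1.2553, b = 1.0262, c = 0.7716 rad; semiperimeter s = 1.5265.
By l'Huilier's theorem, tan(E/4) = √[tan(s/2) tan((s−a)/2) tan((s−b)/2) tan((s−c)/2)], giving spherical excess E = 0.4580 rad.
Area = E·R² = 0.4580 × (3389.5)² ≈ 5261931 km².

5261931 km²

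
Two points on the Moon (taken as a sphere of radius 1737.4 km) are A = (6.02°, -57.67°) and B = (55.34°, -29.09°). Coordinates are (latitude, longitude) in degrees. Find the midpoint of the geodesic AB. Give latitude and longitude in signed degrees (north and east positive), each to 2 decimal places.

The central angle between A and B is δ = 0.9485 rad.
With f = 0.5, the slerp weights are sin((1−f)δ)/sin δ = 0.5620 and sin(fδ)/sin δ = 0.5620.
Weighted sum of the unit vectors: (0.5620)·(0.5318,-0.8403,0.1049) + (0.5620)·(0.4970,-0.2765,0.8225) = (0.5782, -0.6277, 0.5212).
Converting back: φ = atan2(z, √(x²+y²)) = 31.41°, λ = atan2(y, x) = -47.35°.

31.41°, -47.35°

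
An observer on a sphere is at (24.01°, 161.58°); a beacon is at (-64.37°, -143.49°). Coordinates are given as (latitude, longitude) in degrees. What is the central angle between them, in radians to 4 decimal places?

With latitudes φ₁ = 24.010°, φ₂ = -64.370° and longitude difference Δλ = 54.930°:
Haversine: a = sin²(Δφ/2) + cos φ₁ cos φ₂ sin²(Δλ/2) = 0.4859 + (0.9135)(0.4326)(0.2127) = 0.56991.
Central angle c = 2·arcsin(√a) = 1.71108 rad.
So the angular separation is 1.7111 rad.

1.7111 rad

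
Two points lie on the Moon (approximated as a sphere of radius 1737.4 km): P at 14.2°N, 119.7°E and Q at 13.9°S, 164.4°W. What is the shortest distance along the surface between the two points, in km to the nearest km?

2432 km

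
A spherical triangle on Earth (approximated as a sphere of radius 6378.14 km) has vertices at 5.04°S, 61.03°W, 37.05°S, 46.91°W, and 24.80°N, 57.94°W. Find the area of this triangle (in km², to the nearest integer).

3174314 km²

Side lengths (central angles): a = 1.0946, b = 0.5234, c = 0.6025 rad; semiperimeter s = 1.1103.
By l'Huilier's theorem, tan(E/4) = √[tan(s/2) tan((s−a)/2) tan((s−b)/2) tan((s−c)/2)], giving spherical excess E = 0.0780 rad.
Area = E·R² = 0.0780 × (6378.14)² ≈ 3174314 km².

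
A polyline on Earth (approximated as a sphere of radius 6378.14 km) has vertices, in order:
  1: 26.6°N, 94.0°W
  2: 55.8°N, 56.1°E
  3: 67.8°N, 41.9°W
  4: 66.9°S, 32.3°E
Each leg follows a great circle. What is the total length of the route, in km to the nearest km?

31232 km

Leg 1→2: central angle 1.6362 rad, distance 10435.9 km.
Leg 2→3: central angle 0.7433 rad, distance 4741.1 km.
Leg 3→4: central angle 2.5171 rad, distance 16054.6 km.
Total: 10435.9 + 4741.1 + 16054.6 ≈ 31232 km.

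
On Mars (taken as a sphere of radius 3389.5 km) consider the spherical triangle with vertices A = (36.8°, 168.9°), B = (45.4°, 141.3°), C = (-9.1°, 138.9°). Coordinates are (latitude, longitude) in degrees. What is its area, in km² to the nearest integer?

Side lengths (central angles): a = 0.9520, b = 0.9398, c = 0.3903 rad; semiperimeter s = 1.1410.
By l'Huilier's theorem, tan(E/4) = √[tan(s/2) tan((s−a)/2) tan((s−b)/2) tan((s−c)/2)], giving spherical excess E = 0.1967 rad.
Area = E·R² = 0.1967 × (3389.5)² ≈ 2259273 km².

2259273 km²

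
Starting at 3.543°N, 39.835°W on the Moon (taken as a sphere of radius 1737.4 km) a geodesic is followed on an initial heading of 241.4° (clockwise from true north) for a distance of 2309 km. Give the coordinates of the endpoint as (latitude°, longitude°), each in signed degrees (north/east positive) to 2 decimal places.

Angular distance δ = d/R = 2309/1737.4 = 1.32900 rad; initial bearing θ = 4.2132 rad.
sin φ₂ = sin φ₁ cos δ + cos φ₁ sin δ cos θ = (0.0618)(0.2394) + (0.9981)(0.9709)(-0.4787) = -0.4491, so φ₂ = -26.68°.
Δλ = atan2(sin θ sin δ cos φ₁, cos δ − sin φ₁ sin φ₂) = atan2(-0.8508, 0.2672) = -72.565°.
λ₂ = -39.835° − 72.565° = -112.40°.

-26.68°, -112.40°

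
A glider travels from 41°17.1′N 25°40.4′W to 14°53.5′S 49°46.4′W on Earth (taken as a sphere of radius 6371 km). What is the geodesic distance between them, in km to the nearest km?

With latitudes φ₁ = 41.285°, φ₂ = -14.892° and longitude difference Δλ = -24.100°:
cos c = sin φ₁ sin φ₂ + cos φ₁ cos φ₂ cos Δλ = (0.6598)(-0.2570) + (0.7514)(0.9664)(0.9128) = 0.49333,
so c = arccos(0.49333) = 1.05488 rad.
Distance = R·c = 6371 × 1.0549 ≈ 6721 km.

6721 km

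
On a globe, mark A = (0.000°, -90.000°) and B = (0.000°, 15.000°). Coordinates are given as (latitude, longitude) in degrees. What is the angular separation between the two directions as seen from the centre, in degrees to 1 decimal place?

In radians: φ₁ = 0.0000, φ₂ = 0.0000, Δλ = 105.000° = 1.8326 rad.
Haversine: a = sin²(Δφ/2) + cos φ₁ cos φ₂ sin²(Δλ/2) = 0.0000 + (1.0000)(1.0000)(0.6294) = 0.62941.
Central angle c = 2·arcsin(√a) = 1.83260 rad.
So the angular separation is 105.0°.

105.0°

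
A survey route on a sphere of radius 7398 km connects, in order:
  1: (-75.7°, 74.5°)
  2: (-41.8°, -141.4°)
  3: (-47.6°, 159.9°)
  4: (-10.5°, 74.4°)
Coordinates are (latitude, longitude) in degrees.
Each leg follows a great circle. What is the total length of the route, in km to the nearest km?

23316 km

Leg 1→2: central angle 1.0510 rad, distance 7775.1 km.
Leg 2→3: central angle 0.7176 rad, distance 5309.2 km.
Leg 3→4: central angle 1.3831 rad, distance 10232.2 km.
Total: 7775.1 + 5309.2 + 10232.2 ≈ 23316 km.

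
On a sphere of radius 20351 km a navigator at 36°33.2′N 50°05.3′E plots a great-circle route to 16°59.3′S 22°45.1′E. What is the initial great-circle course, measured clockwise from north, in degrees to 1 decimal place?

210.7°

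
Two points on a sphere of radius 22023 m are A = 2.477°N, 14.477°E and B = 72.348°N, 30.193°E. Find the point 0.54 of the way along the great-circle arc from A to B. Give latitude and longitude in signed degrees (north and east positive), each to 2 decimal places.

Central angle δ = 1.2315 rad. Interpolating on the sphere with fraction f = 0.54:
P = [sin((1−f)δ)·A + sin(fδ)·B] / sin δ = 0.5691·A + 0.6544·B in Cartesian coordinates,
giving P = (0.7220, 0.2419, 0.6482), i.e. latitude 40.40°, longitude 18.52°.

40.40°, 18.52°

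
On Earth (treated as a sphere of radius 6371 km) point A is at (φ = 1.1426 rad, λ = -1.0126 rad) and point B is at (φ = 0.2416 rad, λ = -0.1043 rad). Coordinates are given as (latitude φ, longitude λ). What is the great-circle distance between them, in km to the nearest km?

Let φ₁ = 1.1426 rad, φ₂ = 0.2416 rad, and Δλ = 0.9083 rad.
Haversine: a = sin²(Δφ/2) + cos φ₁ cos φ₂ sin²(Δλ/2) = 0.1896 + (0.4152)(0.9710)(0.1925) = 0.26718.
Central angle c = 2·arcsin(√a) = 1.08644 rad.
Distance = R·c = 6371 × 1.0864 ≈ 6922 km.

6922 km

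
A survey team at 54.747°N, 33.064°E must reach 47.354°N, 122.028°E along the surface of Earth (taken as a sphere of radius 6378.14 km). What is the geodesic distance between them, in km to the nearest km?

In radians: φ₁ = 0.9555, φ₂ = 0.8265, Δλ = 88.964° = 1.5527 rad.
cos c = sin φ₁ sin φ₂ + cos φ₁ cos φ₂ cos Δλ = (0.8166)(0.7356) + (0.5772)(0.6775)(0.0181) = 0.60773,
so c = arccos(0.60773) = 0.91760 rad.
Distance = R·c = 6378.14 × 0.9176 ≈ 5853 km.

5853 km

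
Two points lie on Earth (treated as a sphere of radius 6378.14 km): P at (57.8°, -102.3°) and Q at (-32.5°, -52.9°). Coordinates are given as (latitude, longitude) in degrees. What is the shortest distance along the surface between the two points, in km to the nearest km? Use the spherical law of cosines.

11058 km

Let φ₁ = 1.0088 rad, φ₂ = -0.5672 rad, and Δλ = 0.8622 rad.
cos c = sin φ₁ sin φ₂ + cos φ₁ cos φ₂ cos Δλ = (0.8462)(-0.5373) + (0.5329)(0.8434)(0.6508) = -0.16219,
so c = arccos(-0.16219) = 1.73370 rad.
Distance = R·c = 6378.14 × 1.7337 ≈ 11058 km.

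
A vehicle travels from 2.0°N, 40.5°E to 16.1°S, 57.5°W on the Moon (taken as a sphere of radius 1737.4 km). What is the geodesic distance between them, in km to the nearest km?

2979 km

Let φ₁ = 0.0349 rad, φ₂ = -0.2810 rad, and Δλ = -1.7104 rad.
cos c = sin φ₁ sin φ₂ + cos φ₁ cos φ₂ cos Δλ = (0.0349)(-0.2773) + (0.9994)(0.9608)(-0.1392) = -0.14331,
so c = arccos(-0.14331) = 1.71460 rad.
Distance = R·c = 1737.4 × 1.7146 ≈ 2979 km.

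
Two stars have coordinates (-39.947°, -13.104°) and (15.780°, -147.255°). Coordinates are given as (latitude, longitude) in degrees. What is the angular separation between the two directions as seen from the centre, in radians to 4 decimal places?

2.3302 rad

In radians: φ₁ = -0.6972, φ₂ = 0.2754, Δλ = -134.151° = -2.3414 rad.
Haversine: a = sin²(Δφ/2) + cos φ₁ cos φ₂ sin²(Δλ/2) = 0.2184 + (0.7666)(0.9623)(0.8483) = 0.84424.
Central angle c = 2·arcsin(√a) = 2.33020 rad.
So the angular separation is 2.3302 rad.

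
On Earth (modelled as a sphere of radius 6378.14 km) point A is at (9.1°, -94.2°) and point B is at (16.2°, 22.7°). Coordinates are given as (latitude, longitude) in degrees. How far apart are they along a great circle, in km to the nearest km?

12539 km

With latitudes φ₁ = 9.100°, φ₂ = 16.200° and longitude difference Δλ = 116.900°:
cos c = sin φ₁ sin φ₂ + cos φ₁ cos φ₂ cos Δλ = (0.1582)(0.2790) + (0.9874)(0.9603)(-0.4524) = -0.38488,
so c = arccos(-0.38488) = 1.96587 rad.
Distance = R·c = 6378.14 × 1.9659 ≈ 12539 km.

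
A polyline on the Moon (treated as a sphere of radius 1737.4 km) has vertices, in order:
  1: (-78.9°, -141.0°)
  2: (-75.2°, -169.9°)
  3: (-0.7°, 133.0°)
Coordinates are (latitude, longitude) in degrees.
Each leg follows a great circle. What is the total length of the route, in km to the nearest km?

2689 km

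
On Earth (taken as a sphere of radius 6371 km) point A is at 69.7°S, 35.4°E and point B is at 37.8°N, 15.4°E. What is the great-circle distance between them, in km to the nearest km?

Let φ₁ = -1.2165 rad, φ₂ = 0.6597 rad, and Δλ = -0.3491 rad.
cos c = sin φ₁ sin φ₂ + cos φ₁ cos φ₂ cos Δλ = (-0.9379)(0.6129) + (0.3469)(0.7902)(0.9397) = -0.31724,
so c = arccos(-0.31724) = 1.89361 rad.
Distance = R·c = 6371 × 1.8936 ≈ 12064 km.

12064 km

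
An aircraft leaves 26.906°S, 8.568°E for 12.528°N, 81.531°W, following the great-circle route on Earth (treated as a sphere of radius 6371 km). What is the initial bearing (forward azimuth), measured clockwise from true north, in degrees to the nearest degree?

Δλ = -90.099° = -1.5725 rad.
y = sin Δλ · cos φ₂ = (-1.0000)(0.9762) = -0.9762
x = cos φ₁ sin φ₂ − sin φ₁ cos φ₂ cos Δλ = (0.8918)(0.2169) − (-0.4525)(0.9762)(-0.0017) = 0.1927
θ = atan2(y, x) = -78.83°; adding 360° gives 281°.

281°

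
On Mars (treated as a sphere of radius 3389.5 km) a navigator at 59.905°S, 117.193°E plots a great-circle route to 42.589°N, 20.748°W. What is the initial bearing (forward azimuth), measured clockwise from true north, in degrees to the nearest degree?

255°

With φ₁ = -1.0455, φ₂ = 0.7433, Δλ = -2.4075 rad, the forward-azimuth formula gives
θ = atan2( sin Δλ cos φ₂ , cos φ₁ sin φ₂ − sin φ₁ cos φ₂ cos Δλ ) = atan2(-0.4932, -0.1336) = -105.16°.
Adding 360° brings this into [0°, 360°): 255°.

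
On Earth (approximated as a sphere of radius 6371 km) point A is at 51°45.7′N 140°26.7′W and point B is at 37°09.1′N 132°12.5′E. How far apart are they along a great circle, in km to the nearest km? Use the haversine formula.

6692 km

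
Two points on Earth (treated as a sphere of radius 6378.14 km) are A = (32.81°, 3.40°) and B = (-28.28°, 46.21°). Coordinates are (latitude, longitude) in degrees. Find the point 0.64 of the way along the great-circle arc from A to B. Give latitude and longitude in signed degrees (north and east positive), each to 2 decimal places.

-6.30°, 30.74°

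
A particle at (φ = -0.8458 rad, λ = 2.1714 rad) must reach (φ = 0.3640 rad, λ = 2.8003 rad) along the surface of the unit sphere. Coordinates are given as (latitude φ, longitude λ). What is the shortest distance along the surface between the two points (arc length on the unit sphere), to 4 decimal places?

1.3339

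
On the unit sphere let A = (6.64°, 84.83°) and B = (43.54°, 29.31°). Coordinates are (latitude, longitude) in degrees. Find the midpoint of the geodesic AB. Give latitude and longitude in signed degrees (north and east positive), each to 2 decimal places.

27.80°, 61.77°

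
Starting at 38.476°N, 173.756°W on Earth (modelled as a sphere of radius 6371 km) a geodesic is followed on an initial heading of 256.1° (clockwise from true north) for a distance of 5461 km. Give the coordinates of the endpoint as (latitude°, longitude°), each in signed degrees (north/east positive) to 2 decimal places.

Angular distance δ = d/R = 5461/6371 = 0.85717 rad; initial bearing θ = 4.4698 rad.
sin φ₂ = sin φ₁ cos δ + cos φ₁ sin δ cos θ = (0.6222)(0.6546) + (0.7829)(0.7560)(-0.2402) = 0.2651, so φ₂ = 15.37°.
Δλ = atan2(sin θ sin δ cos φ₁, cos δ − sin φ₁ sin φ₂) = atan2(-0.5745, 0.4896) = -49.560°.
λ₂ = -173.756° − 49.560° = -223.32° → 136.68° after wrapping to (−180°, 180°].

15.37°, 136.68°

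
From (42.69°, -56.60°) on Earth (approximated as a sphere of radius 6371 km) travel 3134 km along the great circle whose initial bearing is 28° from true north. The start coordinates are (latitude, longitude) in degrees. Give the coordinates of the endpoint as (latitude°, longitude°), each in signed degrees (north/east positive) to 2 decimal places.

64.71°, -25.33°

Angular distance δ = d/R = 3134/6371 = 0.49192 rad; initial bearing θ = 0.4887 rad.
sin φ₂ = sin φ₁ cos δ + cos φ₁ sin δ cos θ = (0.6780)(0.8814) + (0.7350)(0.4723)(0.8829) = 0.9042, so φ₂ = 64.71°.
Δλ = atan2(sin θ sin δ cos φ₁, cos δ − sin φ₁ sin φ₂) = atan2(0.1630, 0.2684) = 31.270°.
λ₂ = -56.600° + 31.270° = -25.33°.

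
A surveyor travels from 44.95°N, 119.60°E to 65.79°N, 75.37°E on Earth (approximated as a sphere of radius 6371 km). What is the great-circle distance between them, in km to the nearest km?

3507 km

In radians: φ₁ = 0.7845, φ₂ = 1.1483, Δλ = -44.230° = -0.7720 rad.
cos c = sin φ₁ sin φ₂ + cos φ₁ cos φ₂ cos Δλ = (0.7065)(0.9120) + (0.7077)(0.4101)(0.7165) = 0.85231,
so c = arccos(0.85231) = 0.55041 rad.
Distance = R·c = 6371 × 0.5504 ≈ 3507 km.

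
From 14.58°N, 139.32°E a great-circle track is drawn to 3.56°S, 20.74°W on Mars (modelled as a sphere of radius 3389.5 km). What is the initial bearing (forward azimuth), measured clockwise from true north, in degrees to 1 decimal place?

297.4°

With φ₁ = 0.2545, φ₂ = -0.0621, Δλ = -2.7936 rad, the forward-azimuth formula gives
θ = atan2( sin Δλ cos φ₂ , cos φ₁ sin φ₂ − sin φ₁ cos φ₂ cos Δλ ) = atan2(-0.3404, 0.1761) = -62.65°.
Adding 360° brings this into [0°, 360°): 297.4°.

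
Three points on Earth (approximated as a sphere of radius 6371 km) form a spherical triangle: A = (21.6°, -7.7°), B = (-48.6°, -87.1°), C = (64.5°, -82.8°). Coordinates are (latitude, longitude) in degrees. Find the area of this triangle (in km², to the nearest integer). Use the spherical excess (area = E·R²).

Side lengths (central angles): a = 1.9748, b = 1.1205, c = 1.7346 rad; semiperimeter s = 2.4150.
By l'Huilier's theorem, tan(E/4) = √[tan(s/2) tan((s−a)/2) tan((s−b)/2) tan((s−c)/2)], giving spherical excess E = 1.5108 rad.
Area = E·R² = 1.5108 × (6371)² ≈ 61322764 km².

61322764 km²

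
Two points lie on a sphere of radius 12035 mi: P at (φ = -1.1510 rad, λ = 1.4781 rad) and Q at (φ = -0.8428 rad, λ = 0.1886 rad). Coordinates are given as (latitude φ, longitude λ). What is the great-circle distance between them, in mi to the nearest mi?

8570 mi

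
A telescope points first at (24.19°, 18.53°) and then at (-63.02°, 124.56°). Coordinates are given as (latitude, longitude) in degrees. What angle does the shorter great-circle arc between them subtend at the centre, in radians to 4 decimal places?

2.0708 rad

With latitudes φ₁ = 24.190°, φ₂ = -63.020° and longitude difference Δλ = 106.030°:
cos c = sin φ₁ sin φ₂ + cos φ₁ cos φ₂ cos Δλ = (0.4098)(-0.8912) + (0.9122)(0.4537)(-0.2761) = -0.47945,
so c = arccos(-0.47945) = 2.07082 rad.
So the angular separation is 2.0708 rad.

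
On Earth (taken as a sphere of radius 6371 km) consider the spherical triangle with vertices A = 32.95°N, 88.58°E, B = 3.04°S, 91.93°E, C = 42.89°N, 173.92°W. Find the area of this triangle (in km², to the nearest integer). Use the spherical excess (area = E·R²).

Side lengths (central angles): a = 1.6600, b = 1.2766, c = 0.6306 rad; semiperimeter s = 1.7836.
By l'Huilier's theorem, tan(E/4) = √[tan(s/2) tan((s−a)/2) tan((s−b)/2) tan((s−c)/2)], giving spherical excess E = 0.4527 rad.
Area = E·R² = 0.4527 × (6371)² ≈ 18374157 km².

18374157 km²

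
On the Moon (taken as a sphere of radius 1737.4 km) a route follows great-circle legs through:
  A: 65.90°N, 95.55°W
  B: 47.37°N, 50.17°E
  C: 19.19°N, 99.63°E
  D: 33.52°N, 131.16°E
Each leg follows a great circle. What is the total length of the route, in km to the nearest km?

4369 km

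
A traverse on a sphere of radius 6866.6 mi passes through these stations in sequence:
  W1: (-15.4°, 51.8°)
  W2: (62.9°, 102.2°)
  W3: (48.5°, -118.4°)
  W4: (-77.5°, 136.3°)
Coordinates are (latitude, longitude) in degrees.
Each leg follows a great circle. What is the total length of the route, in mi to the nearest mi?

Leg W1→W2: central angle 1.5272 rad, distance 10486.9 mi.
Leg W2→W3: central angle 1.1179 rad, distance 7676.4 mi.
Leg W3→W4: central angle 2.4481 rad, distance 16810.4 mi.
Total: 10486.9 + 7676.4 + 16810.4 ≈ 34974 mi.

34974 mi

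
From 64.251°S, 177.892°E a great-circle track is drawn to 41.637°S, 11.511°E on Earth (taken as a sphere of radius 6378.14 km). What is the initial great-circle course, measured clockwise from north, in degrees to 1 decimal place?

Δλ = -166.381° = -2.9039 rad.
y = sin Δλ · cos φ₂ = (-0.2355)(0.7474) = -0.1760
x = cos φ₁ sin φ₂ − sin φ₁ cos φ₂ cos Δλ = (0.4344)(-0.6644) − (-0.9007)(0.7474)(-0.9719) = -0.9429
θ = atan2(y, x) = -169.43°; adding 360° gives 190.6°.

190.6°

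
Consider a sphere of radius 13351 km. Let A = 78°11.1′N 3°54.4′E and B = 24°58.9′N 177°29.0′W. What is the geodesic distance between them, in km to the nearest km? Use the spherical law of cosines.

17903 km

In radians: φ₁ = 1.3646, φ₂ = 0.4360, Δλ = 178.610° = 3.1173 rad.
cos c = sin φ₁ sin φ₂ + cos φ₁ cos φ₂ cos Δλ = (0.9788)(0.4223) + (0.2048)(0.9064)(-0.9997) = 0.22784,
so c = arccos(0.22784) = 1.34094 rad.
Distance = R·c = 13351 × 1.3409 ≈ 17903 km.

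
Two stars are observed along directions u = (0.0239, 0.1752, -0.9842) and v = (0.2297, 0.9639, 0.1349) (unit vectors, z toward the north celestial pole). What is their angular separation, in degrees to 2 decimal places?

87.62°

u·v = 0.0416; |u| = 1.0000, |v| = 1.0000.
cos θ = (u·v)/(|u||v|) = 0.0416, so θ = 87.62°.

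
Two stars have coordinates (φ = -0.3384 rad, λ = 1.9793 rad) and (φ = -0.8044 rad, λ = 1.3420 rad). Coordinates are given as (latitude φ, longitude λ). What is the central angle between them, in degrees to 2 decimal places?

40.10°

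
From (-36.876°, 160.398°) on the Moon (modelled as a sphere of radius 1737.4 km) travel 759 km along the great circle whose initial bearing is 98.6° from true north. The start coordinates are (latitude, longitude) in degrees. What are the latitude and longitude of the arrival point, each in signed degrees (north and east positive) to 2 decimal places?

Angular distance δ = d/R = 759/1737.4 = 0.43686 rad; initial bearing θ = 1.7209 rad.
sin φ₂ = sin φ₁ cos δ + cos φ₁ sin δ cos θ = (-0.6001)(0.9061) + (0.7999)(0.4231)(-0.1495) = -0.5943, so φ₂ = -36.47°.
Δλ = atan2(sin θ sin δ cos φ₁, cos δ − sin φ₁ sin φ₂) = atan2(0.3346, 0.5494) = 31.345°.
λ₂ = 160.398° + 31.345° = 191.74° → -168.26° after wrapping to (−180°, 180°].

-36.47°, -168.26°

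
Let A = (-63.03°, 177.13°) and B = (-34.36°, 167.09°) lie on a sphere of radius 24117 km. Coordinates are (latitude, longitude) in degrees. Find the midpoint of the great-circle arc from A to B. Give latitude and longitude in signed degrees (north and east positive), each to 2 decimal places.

The central angle between A and B is δ = 0.5122 rad.
With f = 0.5, the slerp weights are sin((1−f)δ)/sin δ = 0.5169 and sin(fδ)/sin δ = 0.5169.
Weighted sum of the unit vectors: (0.5169)·(-0.4530,0.0227,-0.8912) + (0.5169)·(-0.8046,0.1844,-0.5644) = (-0.6500, 0.1071, -0.7524).
Converting back: φ = atan2(z, √(x²+y²)) = -48.79°, λ = atan2(y, x) = 170.65°.

-48.79°, 170.65°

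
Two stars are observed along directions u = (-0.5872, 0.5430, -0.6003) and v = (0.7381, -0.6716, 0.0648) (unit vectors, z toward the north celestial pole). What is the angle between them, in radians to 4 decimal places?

2.5625 rad

u·v = -0.8370; |u| = 1.0000, |v| = 1.0000.
cos θ = (u·v)/(|u||v|) = -0.8370, so θ = 2.5625 rad.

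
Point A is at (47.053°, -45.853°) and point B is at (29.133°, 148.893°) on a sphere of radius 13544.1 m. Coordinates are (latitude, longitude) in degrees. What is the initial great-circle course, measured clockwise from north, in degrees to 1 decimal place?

Δλ = -165.254° = -2.8842 rad.
y = sin Δλ · cos φ₂ = (-0.2545)(0.8735) = -0.2223
x = cos φ₁ sin φ₂ − sin φ₁ cos φ₂ cos Δλ = (0.6813)(0.4868) − (0.7320)(0.8735)(-0.9671) = 0.9500
θ = atan2(y, x) = -13.17°; adding 360° gives 346.8°.

346.8°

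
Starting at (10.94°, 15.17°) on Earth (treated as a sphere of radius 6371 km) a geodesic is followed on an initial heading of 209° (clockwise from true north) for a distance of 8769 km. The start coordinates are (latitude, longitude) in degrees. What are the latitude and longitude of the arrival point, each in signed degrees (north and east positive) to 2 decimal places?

-53.70°, -38.29°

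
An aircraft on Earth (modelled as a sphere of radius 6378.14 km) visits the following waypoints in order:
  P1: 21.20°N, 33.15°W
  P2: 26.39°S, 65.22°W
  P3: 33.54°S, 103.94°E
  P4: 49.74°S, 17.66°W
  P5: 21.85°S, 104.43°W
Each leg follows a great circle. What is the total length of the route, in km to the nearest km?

36678 km

Leg P1→P2: central angle 0.9920 rad, distance 6327.4 km.
Leg P2→P3: central angle 2.0803 rad, distance 13268.4 km.
Leg P3→P4: central angle 1.4310 rad, distance 9126.8 km.
Leg P4→P5: central angle 1.2474 rad, distance 7955.9 km.
Total: 6327.4 + 13268.4 + 9126.8 + 7955.9 ≈ 36678 km.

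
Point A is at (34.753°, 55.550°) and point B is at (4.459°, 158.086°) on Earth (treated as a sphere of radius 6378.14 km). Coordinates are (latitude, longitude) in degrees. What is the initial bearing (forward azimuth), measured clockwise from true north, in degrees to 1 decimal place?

79.1°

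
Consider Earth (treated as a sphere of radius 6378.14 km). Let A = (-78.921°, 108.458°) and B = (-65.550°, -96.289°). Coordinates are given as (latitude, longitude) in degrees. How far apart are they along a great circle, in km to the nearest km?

3874 km

With latitudes φ₁ = -78.921°, φ₂ = -65.550° and longitude difference Δλ = 155.253°:
Haversine: a = sin²(Δφ/2) + cos φ₁ cos φ₂ sin²(Δλ/2) = 0.0136 + (0.1922)(0.4139)(0.9541) = 0.08944.
Central angle c = 2·arcsin(√a) = 0.60742 rad.
Distance = R·c = 6378.14 × 0.6074 ≈ 3874 km.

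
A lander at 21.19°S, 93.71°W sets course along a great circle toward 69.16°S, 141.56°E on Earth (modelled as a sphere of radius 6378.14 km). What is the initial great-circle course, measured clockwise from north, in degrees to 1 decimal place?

197.2°

With φ₁ = -0.3698, φ₂ = -1.2071, Δλ = -2.1769 rad, the forward-azimuth formula gives
θ = atan2( sin Δλ cos φ₂ , cos φ₁ sin φ₂ − sin φ₁ cos φ₂ cos Δλ ) = atan2(-0.2924, -0.9446) = -162.80°.
Adding 360° brings this into [0°, 360°): 197.2°.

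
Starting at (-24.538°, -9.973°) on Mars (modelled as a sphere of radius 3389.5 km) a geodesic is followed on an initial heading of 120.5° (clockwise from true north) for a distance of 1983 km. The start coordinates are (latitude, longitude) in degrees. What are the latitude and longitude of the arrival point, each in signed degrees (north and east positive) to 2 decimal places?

-36.96°, 26.57°

Angular distance δ = d/R = 1983/3389.5 = 0.58504 rad; initial bearing θ = 2.1031 rad.
sin φ₂ = sin φ₁ cos δ + cos φ₁ sin δ cos θ = (-0.4153)(0.8337) + (0.9097)(0.5522)(-0.5075) = -0.6012, so φ₂ = -36.96°.
Δλ = atan2(sin θ sin δ cos φ₁, cos δ − sin φ₁ sin φ₂) = atan2(0.4328, 0.5840) = 36.544°.
λ₂ = -9.973° + 36.544° = 26.57°.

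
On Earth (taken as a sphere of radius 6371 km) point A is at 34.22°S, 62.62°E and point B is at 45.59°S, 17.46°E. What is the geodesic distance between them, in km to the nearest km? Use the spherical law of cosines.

3995 km

With latitudes φ₁ = -34.220°, φ₂ = -45.590° and longitude difference Δλ = -45.160°:
cos c = sin φ₁ sin φ₂ + cos φ₁ cos φ₂ cos Δλ = (-0.5624)(-0.7144) + (0.8269)(0.6998)(0.7051) = 0.80975,
so c = arccos(0.80975) = 0.62707 rad.
Distance = R·c = 6371 × 0.6271 ≈ 3995 km.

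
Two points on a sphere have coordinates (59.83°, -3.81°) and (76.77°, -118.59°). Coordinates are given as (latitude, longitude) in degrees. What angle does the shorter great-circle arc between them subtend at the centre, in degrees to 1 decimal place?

37.5°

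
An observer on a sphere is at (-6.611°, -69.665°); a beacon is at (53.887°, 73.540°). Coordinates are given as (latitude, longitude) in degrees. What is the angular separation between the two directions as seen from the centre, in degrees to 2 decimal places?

With latitudes φ₁ = -6.611°, φ₂ = 53.887° and longitude difference Δλ = 143.205°:
cos c = sin φ₁ sin φ₂ + cos φ₁ cos φ₂ cos Δλ = (-0.1151)(0.8079) + (0.9934)(0.5894)(-0.8008) = -0.56183,
so c = arccos(-0.56183) = 2.16740 rad.
So the angular separation is 124.18°.

124.18°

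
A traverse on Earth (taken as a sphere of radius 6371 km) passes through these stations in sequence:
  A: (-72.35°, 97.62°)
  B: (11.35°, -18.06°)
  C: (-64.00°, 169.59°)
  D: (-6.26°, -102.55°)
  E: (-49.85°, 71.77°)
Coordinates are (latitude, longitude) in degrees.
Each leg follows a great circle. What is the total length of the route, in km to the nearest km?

49218 km

Leg A→B: central angle 1.8927 rad, distance 12058.3 km.
Leg B→C: central angle 2.2179 rad, distance 14130.1 km.
Leg C→D: central angle 1.4563 rad, distance 9277.9 km.
Leg D→E: central angle 2.1585 rad, distance 13751.8 km.
Total: 12058.3 + 14130.1 + 9277.9 + 13751.8 ≈ 49218 km.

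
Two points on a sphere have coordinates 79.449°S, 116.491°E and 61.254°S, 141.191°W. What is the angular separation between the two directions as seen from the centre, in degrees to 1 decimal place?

32.5°

Let φ₁ = -1.3866 rad, φ₂ = -1.0691 rad, and Δλ = 1.7858 rad.
Haversine: a = sin²(Δφ/2) + cos φ₁ cos φ₂ sin²(Δλ/2) = 0.0250 + (0.1831)(0.4809)(0.6067) = 0.07843.
Central angle c = 2·arcsin(√a) = 0.56768 rad.
So the angular separation is 32.5°.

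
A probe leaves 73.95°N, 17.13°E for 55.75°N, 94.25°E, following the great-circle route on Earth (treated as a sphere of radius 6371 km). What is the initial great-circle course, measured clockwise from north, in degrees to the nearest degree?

79°

With φ₁ = 1.2907, φ₂ = 0.9730, Δλ = 1.3460 rad, the forward-azimuth formula gives
θ = atan2( sin Δλ cos φ₂ , cos φ₁ sin φ₂ − sin φ₁ cos φ₂ cos Δλ ) = atan2(0.5486, 0.1080) = 78.87°.
So the initial bearing is 79°.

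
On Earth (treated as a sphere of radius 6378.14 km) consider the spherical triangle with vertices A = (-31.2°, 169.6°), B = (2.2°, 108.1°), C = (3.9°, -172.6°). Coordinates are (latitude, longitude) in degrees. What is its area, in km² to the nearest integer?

Side lengths (central angles): a = 1.3820, b = 0.6804, c = 1.1724 rad; semiperimeter s = 1.6174.
By l'Huilier's theorem, tan(E/4) = √[tan(s/2) tan((s−a)/2) tan((s−b)/2) tan((s−c)/2)], giving spherical excess E = 0.4742 rad.
Area = E·R² = 0.4742 × (6378.14)² ≈ 19290389 km².

19290389 km²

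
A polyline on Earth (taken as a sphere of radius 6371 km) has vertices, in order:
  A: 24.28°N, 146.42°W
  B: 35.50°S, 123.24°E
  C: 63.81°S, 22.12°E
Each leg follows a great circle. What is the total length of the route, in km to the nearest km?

Leg A→B: central angle 1.8164 rad, distance 11572.6 km.
Leg B→C: central angle 1.1020 rad, distance 7021.0 km.
Total: 11572.6 + 7021.0 ≈ 18594 km.

18594 km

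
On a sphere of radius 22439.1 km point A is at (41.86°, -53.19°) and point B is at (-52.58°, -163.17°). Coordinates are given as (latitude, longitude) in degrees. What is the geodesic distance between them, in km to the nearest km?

52168 km

In radians: φ₁ = 0.7306, φ₂ = -0.9177, Δλ = -109.980° = -1.9195 rad.
cos c = sin φ₁ sin φ₂ + cos φ₁ cos φ₂ cos Δλ = (0.6673)(-0.7942) + (0.7448)(0.6077)(-0.3417) = -0.68462,
so c = arccos(-0.68462) = 2.32488 rad.
Distance = R·c = 22439.1 × 2.3249 ≈ 52168 km.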